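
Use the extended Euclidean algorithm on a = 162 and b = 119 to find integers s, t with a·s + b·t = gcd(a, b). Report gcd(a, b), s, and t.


Euclidean algorithm on (162, 119) — divide until remainder is 0:
  162 = 1 · 119 + 43
  119 = 2 · 43 + 33
  43 = 1 · 33 + 10
  33 = 3 · 10 + 3
  10 = 3 · 3 + 1
  3 = 3 · 1 + 0
gcd(162, 119) = 1.
Track Bezout coefficients alongside the remainders: start with r₀ = 162 = a·1 + b·0 (s = 1, t = 0) and r₁ = 119 = a·0 + b·1 (s = 0, t = 1); each new remainder r_{k+1} = r_{k-1} − q_k·r_k inherits s_{k+1} = s_{k-1} − q_k·s_k, t_{k+1} = t_{k-1} − q_k·t_k, so r_k = a·s_k + b·t_k at every step:
  q = 1: r = 43, s = 1 − 1·0 = 1, t = 0 − 1·1 = -1  (check: 162·1 + 119·(-1) = 43)
  q = 2: r = 33, s = 0 − 2·1 = -2, t = 1 − 2·(-1) = 3  (check: 162·(-2) + 119·3 = 33)
  q = 1: r = 10, s = 1 − 1·(-2) = 3, t = -1 − 1·3 = -4  (check: 162·3 + 119·(-4) = 10)
  q = 3: r = 3, s = -2 − 3·3 = -11, t = 3 − 3·(-4) = 15  (check: 162·(-11) + 119·15 = 3)
  q = 3: r = 1, s = 3 − 3·(-11) = 36, t = -4 − 3·15 = -49  (check: 162·36 + 119·(-49) = 1)
The row with r = 1 (the gcd) gives the Bezout coefficients s = 36, t = -49.
Result: 162 · (36) + 119 · (-49) = 1.

gcd(162, 119) = 1; s = 36, t = -49 (check: 162·36 + 119·(-49) = 1).


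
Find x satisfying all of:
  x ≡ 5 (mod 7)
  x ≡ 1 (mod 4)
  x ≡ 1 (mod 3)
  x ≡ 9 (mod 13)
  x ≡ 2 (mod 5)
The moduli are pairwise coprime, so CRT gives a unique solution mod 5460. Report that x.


Product of moduli M = 7 · 4 · 3 · 13 · 5 = 5460.
Merge one congruence at a time:
  Start: x ≡ 5 (mod 7).
  Combine with x ≡ 1 (mod 4); new modulus lcm = 28.
    Write x = 5 + 7·t and substitute into x ≡ 1 (mod 4): 7·t ≡ 1 − 5 = -4 (mod 4).
    Reduce coefficients mod 4: 3·t ≡ 0 (mod 4).
    The inverse of 3 mod 4 is 3 (since 3·3 = 9 = 2·4 + 1), so t ≡ 3·0 = 0 ≡ 0 (mod 4).
    Then x = 5 + 7·0 = 5, valid modulo lcm(7, 4) = 28: x ≡ 5 (mod 28).
  Combine with x ≡ 1 (mod 3); new modulus lcm = 84.
    Write x = 5 + 28·t and substitute into x ≡ 1 (mod 3): 28·t ≡ 1 − 5 = -4 (mod 3).
    Reduce coefficients mod 3: 1·t ≡ 2 (mod 3).
    So t ≡ 2 (mod 3).
    Then x = 5 + 28·2 = 61, valid modulo lcm(28, 3) = 84: x ≡ 61 (mod 84).
  Combine with x ≡ 9 (mod 13); new modulus lcm = 1092.
    Write x = 61 + 84·t and substitute into x ≡ 9 (mod 13): 84·t ≡ 9 − 61 = -52 (mod 13).
    Reduce coefficients mod 13: 6·t ≡ 0 (mod 13).
    The inverse of 6 mod 13 is 11 (since 6·11 = 66 = 5·13 + 1), so t ≡ 11·0 = 0 ≡ 0 (mod 13).
    Then x = 61 + 84·0 = 61, valid modulo lcm(84, 13) = 1092: x ≡ 61 (mod 1092).
  Combine with x ≡ 2 (mod 5); new modulus lcm = 5460.
    Write x = 61 + 1092·t and substitute into x ≡ 2 (mod 5): 1092·t ≡ 2 − 61 = -59 (mod 5).
    Reduce coefficients mod 5: 2·t ≡ 1 (mod 5).
    The inverse of 2 mod 5 is 3 (since 2·3 = 6 = 1·5 + 1), so t ≡ 3·1 = 3 ≡ 3 (mod 5).
    Then x = 61 + 1092·3 = 3337, valid modulo lcm(1092, 5) = 5460: x ≡ 3337 (mod 5460).
Verify against each original: 3337 mod 7 = 5, 3337 mod 4 = 1, 3337 mod 3 = 1, 3337 mod 13 = 9, 3337 mod 5 = 2.

x ≡ 3337 (mod 5460).


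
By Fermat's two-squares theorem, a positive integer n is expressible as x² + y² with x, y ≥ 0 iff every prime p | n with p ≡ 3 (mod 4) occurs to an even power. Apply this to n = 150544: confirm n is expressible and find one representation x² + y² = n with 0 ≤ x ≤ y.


Step 1: Factor n = 150544 = 2^4 · 97^2.
Step 2: Check the mod-4 condition on each prime factor: 2 = 2 (special); 97 ≡ 1 (mod 4), exponent 2.
All primes ≡ 3 (mod 4) appear to even exponent (or don't appear), so by the two-squares theorem n IS expressible as a sum of two squares.
Step 3: Build a representation. Group n = k² · m with k = 4 and m = 97 · 97 = 9409 (a product of primes ≡ 1 (mod 4)); a representation of m scales to one of n via (k·x)² + (k·y)² = k²(x² + y²). Each prime p ≡ 1 (mod 4) is itself a sum of two squares; find a² by testing p − a² for a perfect square:
  97: 97 − 1² = 96, 97 − 2² = 93, 97 − 3² = 88, 97 − 4² = 81 = 9² ⇒ 97 = 4² + 9².
  Combine using the Brahmagupta–Fibonacci identity (a² + b²)(c² + d²) = (ac − bd)² + (ad + bc)² = (ac + bd)² + (ad − bc)²:
  97 · 97 = 9409: from (4² + 9²)(4² + 9²), take (4·4 − 9·9, 4·9 + 9·4) = (16 − 81, 36 + 36) = (-65, 72); dropping signs (only squares matter) gives (65, 72); check 65² + 72² = 4225 + 5184 = 9409 ✓.
  Scale by k = 4: (4·65, 4·72) = (260, 288).
Step 4: Order so x ≤ y and verify: 260² + 288² = 67600 + 82944 = 150544 = n. ✓

n = 150544 = 260² + 288² (one valid representation with x ≤ y).


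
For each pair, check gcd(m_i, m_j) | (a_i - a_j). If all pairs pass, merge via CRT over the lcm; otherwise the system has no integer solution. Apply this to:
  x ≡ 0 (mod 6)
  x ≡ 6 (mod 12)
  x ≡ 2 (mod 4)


Moduli 6, 12, 4 are not pairwise coprime, so CRT works modulo lcm(m_i) when all pairwise compatibility conditions hold.
Pairwise compatibility: gcd(m_i, m_j) must divide a_i - a_j for every pair.
Merge one congruence at a time:
  Start: x ≡ 0 (mod 6).
  Combine with x ≡ 6 (mod 12): gcd(6, 12) = 6; 6 - 0 = 6, which IS divisible by 6, so compatible.
    Write x = 0 + 6·t and substitute into x ≡ 6 (mod 12): 6·t ≡ 6 − 0 = 6 (mod 12).
    Divide the congruence (and modulus) by g = 6: 1·t ≡ 1 (mod 2).
    So t ≡ 1 (mod 2).
    Then x = 0 + 6·1 = 6, valid modulo lcm(6, 12) = 12: x ≡ 6 (mod 12).
  Combine with x ≡ 2 (mod 4): gcd(12, 4) = 4; 2 - 6 = -4, which IS divisible by 4, so compatible.
    Write x = 6 + 12·t and substitute into x ≡ 2 (mod 4): 12·t ≡ 2 − 6 = -4 (mod 4).
    Divide the congruence (and modulus) by g = 4: 3·t ≡ -1 (mod 1).
    Modulo 1 every t works; take t = 0.
    Then x = 6 + 12·0 = 6, valid modulo lcm(12, 4) = 12: x ≡ 6 (mod 12).
Verify: 6 mod 6 = 0, 6 mod 12 = 6, 6 mod 4 = 2.

x ≡ 6 (mod 12).


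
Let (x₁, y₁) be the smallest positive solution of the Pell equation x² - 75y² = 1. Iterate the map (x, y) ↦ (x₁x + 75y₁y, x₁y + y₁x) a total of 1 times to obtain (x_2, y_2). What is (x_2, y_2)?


Step 1: Find the fundamental solution (x₁, y₁) of x² - 75y² = 1.
  Expand √75 as a continued fraction. a₀ = ⌊√75⌋ = 8; iterate m_{k+1} = d_k·a_k − m_k, d_{k+1} = (75 − m_{k+1}²)/d_k, a_{k+1} = ⌊(a₀ + m_{k+1})/d_{k+1}⌋ (starting m₀ = 0, d₀ = 1), with convergents p_k = a_k·p_{k-1} + p_{k-2}, q_k = a_k·q_{k-1} + q_{k-2} (p₋₁ = 1, q₋₁ = 0):
  k = 0: a₀ = 8; p₀/q₀ = 8/1; p₀² − 75·q₀² = 64 − 75 = -11.
  k = 1: m = 8, d = 11, a = ⌊(8 + 8)/11⌋ = 1; p/q = (1·8 + 1)/(1·1 + 0) = 9/1; p² − 75·q² = 81 − 75 = 6.
  k = 2: m = 3, d = 6, a = ⌊(8 + 3)/6⌋ = 1; p/q = (1·9 + 8)/(1·1 + 1) = 17/2; p² − 75·q² = 289 − 300 = -11.
  k = 3: m = 3, d = 11, a = ⌊(8 + 3)/11⌋ = 1; p/q = (1·17 + 9)/(1·2 + 1) = 26/3; p² − 75·q² = 676 − 675 = 1.
  The first convergent with p² − 75·q² = 1 gives the fundamental solution (x₁, y₁) = (26, 3).
Step 2: Apply the recurrence (x_{n+1}, y_{n+1}) = (x₁x_n + 75y₁y_n, x₁y_n + y₁x_n) repeatedly.
  From (x_1, y_1) = (26, 3): x_2 = 26·26 + 75·3·3 = 1351; y_2 = 26·3 + 3·26 = 156.
Step 3: Verify x_2² - 75·y_2² = 1825201 - 1825200 = 1 (should be 1). ✓

(x_1, y_1) = (26, 3); (x_2, y_2) = (1351, 156).


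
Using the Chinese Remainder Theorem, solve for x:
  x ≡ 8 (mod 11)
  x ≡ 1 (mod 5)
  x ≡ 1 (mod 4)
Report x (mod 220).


Moduli 11, 5, 4 are pairwise coprime; by CRT there is a unique solution modulo M = 11 · 5 · 4 = 220.
Solve pairwise, accumulating the modulus:
  Start with x ≡ 8 (mod 11).
  Combine with x ≡ 1 (mod 5): since gcd(11, 5) = 1, we get a unique residue mod 55.
    Write x = 8 + 11·t and substitute into x ≡ 1 (mod 5): 11·t ≡ 1 − 8 = -7 (mod 5).
    Reduce coefficients mod 5: 1·t ≡ 3 (mod 5).
    So t ≡ 3 (mod 5).
    Then x = 8 + 11·3 = 41, valid modulo lcm(11, 5) = 55: x ≡ 41 (mod 55).
  Combine with x ≡ 1 (mod 4): since gcd(55, 4) = 1, we get a unique residue mod 220.
    Write x = 41 + 55·t and substitute into x ≡ 1 (mod 4): 55·t ≡ 1 − 41 = -40 (mod 4).
    Reduce coefficients mod 4: 3·t ≡ 0 (mod 4).
    The inverse of 3 mod 4 is 3 (since 3·3 = 9 = 2·4 + 1), so t ≡ 3·0 = 0 ≡ 0 (mod 4).
    Then x = 41 + 55·0 = 41, valid modulo lcm(55, 4) = 220: x ≡ 41 (mod 220).
Verify: 41 mod 11 = 8 ✓, 41 mod 5 = 1 ✓, 41 mod 4 = 1 ✓.

x ≡ 41 (mod 220).


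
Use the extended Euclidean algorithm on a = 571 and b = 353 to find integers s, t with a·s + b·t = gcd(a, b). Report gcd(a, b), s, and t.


Euclidean algorithm on (571, 353) — divide until remainder is 0:
  571 = 1 · 353 + 218
  353 = 1 · 218 + 135
  218 = 1 · 135 + 83
  135 = 1 · 83 + 52
  83 = 1 · 52 + 31
  52 = 1 · 31 + 21
  31 = 1 · 21 + 10
  21 = 2 · 10 + 1
  10 = 10 · 1 + 0
gcd(571, 353) = 1.
Track Bezout coefficients alongside the remainders: start with r₀ = 571 = a·1 + b·0 (s = 1, t = 0) and r₁ = 353 = a·0 + b·1 (s = 0, t = 1); each new remainder r_{k+1} = r_{k-1} − q_k·r_k inherits s_{k+1} = s_{k-1} − q_k·s_k, t_{k+1} = t_{k-1} − q_k·t_k, so r_k = a·s_k + b·t_k at every step:
  q = 1: r = 218, s = 1 − 1·0 = 1, t = 0 − 1·1 = -1  (check: 571·1 + 353·(-1) = 218)
  q = 1: r = 135, s = 0 − 1·1 = -1, t = 1 − 1·(-1) = 2  (check: 571·(-1) + 353·2 = 135)
  q = 1: r = 83, s = 1 − 1·(-1) = 2, t = -1 − 1·2 = -3  (check: 571·2 + 353·(-3) = 83)
  q = 1: r = 52, s = -1 − 1·2 = -3, t = 2 − 1·(-3) = 5  (check: 571·(-3) + 353·5 = 52)
  q = 1: r = 31, s = 2 − 1·(-3) = 5, t = -3 − 1·5 = -8  (check: 571·5 + 353·(-8) = 31)
  q = 1: r = 21, s = -3 − 1·5 = -8, t = 5 − 1·(-8) = 13  (check: 571·(-8) + 353·13 = 21)
  q = 1: r = 10, s = 5 − 1·(-8) = 13, t = -8 − 1·13 = -21  (check: 571·13 + 353·(-21) = 10)
  q = 2: r = 1, s = -8 − 2·13 = -34, t = 13 − 2·(-21) = 55  (check: 571·(-34) + 353·55 = 1)
The row with r = 1 (the gcd) gives the Bezout coefficients s = -34, t = 55.
Result: 571 · (-34) + 353 · (55) = 1.

gcd(571, 353) = 1; s = -34, t = 55 (check: 571·(-34) + 353·55 = 1).


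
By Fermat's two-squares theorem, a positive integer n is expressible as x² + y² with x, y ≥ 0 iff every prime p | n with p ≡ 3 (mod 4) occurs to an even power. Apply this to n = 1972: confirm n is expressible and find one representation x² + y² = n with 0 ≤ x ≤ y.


Step 1: Factor n = 1972 = 2^2 · 17 · 29.
Step 2: Check the mod-4 condition on each prime factor: 2 = 2 (special); 17 ≡ 1 (mod 4), exponent 1; 29 ≡ 1 (mod 4), exponent 1.
All primes ≡ 3 (mod 4) appear to even exponent (or don't appear), so by the two-squares theorem n IS expressible as a sum of two squares.
Step 3: Build a representation. Group n = k² · m with k = 2 and m = 17 · 29 = 493 (a product of primes ≡ 1 (mod 4)); a representation of m scales to one of n via (k·x)² + (k·y)² = k²(x² + y²). Each prime p ≡ 1 (mod 4) is itself a sum of two squares; find a² by testing p − a² for a perfect square:
  17: 17 − 1² = 16 = 4² ⇒ 17 = 1² + 4².
  29: 29 − 1² = 28, 29 − 2² = 25 = 5² ⇒ 29 = 2² + 5².
  Combine using the Brahmagupta–Fibonacci identity (a² + b²)(c² + d²) = (ac − bd)² + (ad + bc)² = (ac + bd)² + (ad − bc)²:
  17 · 29 = 493: from (1² + 4²)(2² + 5²), take (1·2 − 4·5, 1·5 + 4·2) = (2 − 20, 5 + 8) = (-18, 13); dropping signs (only squares matter) gives (18, 13); check 18² + 13² = 324 + 169 = 493 ✓.
  Scale by k = 2: (2·18, 2·13) = (36, 26).
Step 4: Order so x ≤ y and verify: 26² + 36² = 676 + 1296 = 1972 = n. ✓

n = 1972 = 26² + 36² (one valid representation with x ≤ y).


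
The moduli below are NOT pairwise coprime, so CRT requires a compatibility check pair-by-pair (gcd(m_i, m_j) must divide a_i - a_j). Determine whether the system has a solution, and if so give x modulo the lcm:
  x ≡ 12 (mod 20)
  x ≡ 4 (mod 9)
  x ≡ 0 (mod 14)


Moduli 20, 9, 14 are not pairwise coprime, so CRT works modulo lcm(m_i) when all pairwise compatibility conditions hold.
Pairwise compatibility: gcd(m_i, m_j) must divide a_i - a_j for every pair.
Merge one congruence at a time:
  Start: x ≡ 12 (mod 20).
  Combine with x ≡ 4 (mod 9): gcd(20, 9) = 1; 4 - 12 = -8, which IS divisible by 1, so compatible.
    Write x = 12 + 20·t and substitute into x ≡ 4 (mod 9): 20·t ≡ 4 − 12 = -8 (mod 9).
    Reduce coefficients mod 9: 2·t ≡ 1 (mod 9).
    The inverse of 2 mod 9 is 5 (since 2·5 = 10 = 1·9 + 1), so t ≡ 5·1 = 5 ≡ 5 (mod 9).
    Then x = 12 + 20·5 = 112, valid modulo lcm(20, 9) = 180: x ≡ 112 (mod 180).
  Combine with x ≡ 0 (mod 14): gcd(180, 14) = 2; 0 - 112 = -112, which IS divisible by 2, so compatible.
    Write x = 112 + 180·t and substitute into x ≡ 0 (mod 14): 180·t ≡ 0 − 112 = -112 (mod 14).
    Divide the congruence (and modulus) by g = 2: 90·t ≡ -56 (mod 7).
    Reduce coefficients mod 7: 6·t ≡ 0 (mod 7).
    The inverse of 6 mod 7 is 6 (since 6·6 = 36 = 5·7 + 1), so t ≡ 6·0 = 0 ≡ 0 (mod 7).
    Then x = 112 + 180·0 = 112, valid modulo lcm(180, 14) = 1260: x ≡ 112 (mod 1260).
Verify: 112 mod 20 = 12, 112 mod 9 = 4, 112 mod 14 = 0.

x ≡ 112 (mod 1260).


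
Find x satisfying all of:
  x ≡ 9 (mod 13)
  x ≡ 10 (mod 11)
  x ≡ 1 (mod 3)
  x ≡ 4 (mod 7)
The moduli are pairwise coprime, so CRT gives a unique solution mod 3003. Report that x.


Product of moduli M = 13 · 11 · 3 · 7 = 3003.
Merge one congruence at a time:
  Start: x ≡ 9 (mod 13).
  Combine with x ≡ 10 (mod 11); new modulus lcm = 143.
    Write x = 9 + 13·t and substitute into x ≡ 10 (mod 11): 13·t ≡ 10 − 9 = 1 (mod 11).
    Reduce coefficients mod 11: 2·t ≡ 1 (mod 11).
    The inverse of 2 mod 11 is 6 (since 2·6 = 12 = 1·11 + 1), so t ≡ 6·1 = 6 ≡ 6 (mod 11).
    Then x = 9 + 13·6 = 87, valid modulo lcm(13, 11) = 143: x ≡ 87 (mod 143).
  Combine with x ≡ 1 (mod 3); new modulus lcm = 429.
    Write x = 87 + 143·t and substitute into x ≡ 1 (mod 3): 143·t ≡ 1 − 87 = -86 (mod 3).
    Reduce coefficients mod 3: 2·t ≡ 1 (mod 3).
    The inverse of 2 mod 3 is 2 (since 2·2 = 4 = 1·3 + 1), so t ≡ 2·1 = 2 ≡ 2 (mod 3).
    Then x = 87 + 143·2 = 373, valid modulo lcm(143, 3) = 429: x ≡ 373 (mod 429).
  Combine with x ≡ 4 (mod 7); new modulus lcm = 3003.
    Write x = 373 + 429·t and substitute into x ≡ 4 (mod 7): 429·t ≡ 4 − 373 = -369 (mod 7).
    Reduce coefficients mod 7: 2·t ≡ 2 (mod 7).
    The inverse of 2 mod 7 is 4 (since 2·4 = 8 = 1·7 + 1), so t ≡ 4·2 = 8 ≡ 1 (mod 7).
    Then x = 373 + 429·1 = 802, valid modulo lcm(429, 7) = 3003: x ≡ 802 (mod 3003).
Verify against each original: 802 mod 13 = 9, 802 mod 11 = 10, 802 mod 3 = 1, 802 mod 7 = 4.

x ≡ 802 (mod 3003).


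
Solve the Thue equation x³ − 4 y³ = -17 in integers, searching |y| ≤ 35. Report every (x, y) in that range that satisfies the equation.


The equation is x³ - 4y³ = -17. For fixed y, x³ = 4·y³ − 17, so a solution requires the RHS to be a perfect cube.
Strategy: iterate y from -35 to 35, compute RHS = 4·y³ − 17, and check whether it is a (positive or negative) perfect cube.
Check small values of y:
  y = 0: RHS = -17 is not a perfect cube.
  y = 1: RHS = -13 is not a perfect cube.
  y = -1: RHS = -21 is not a perfect cube.
  y = 2: RHS = 15 is not a perfect cube.
  y = -2: RHS = -49 is not a perfect cube.
  y = 3: RHS = 91 is not a perfect cube.
  y = -3: RHS = -125 = (-5)³ ⇒ x = -5 works.
Continuing the search up to |y| = 35 finds no further solutions beyond those listed.
Collected solutions: (-5, -3).

Solutions (with |y| ≤ 35): (-5, -3).


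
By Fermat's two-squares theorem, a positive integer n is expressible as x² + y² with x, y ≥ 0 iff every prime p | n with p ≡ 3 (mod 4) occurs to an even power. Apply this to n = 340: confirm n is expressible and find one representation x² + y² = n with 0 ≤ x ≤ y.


Step 1: Factor n = 340 = 2^2 · 5 · 17.
Step 2: Check the mod-4 condition on each prime factor: 2 = 2 (special); 5 ≡ 1 (mod 4), exponent 1; 17 ≡ 1 (mod 4), exponent 1.
All primes ≡ 3 (mod 4) appear to even exponent (or don't appear), so by the two-squares theorem n IS expressible as a sum of two squares.
Step 3: Build a representation. Group n = k² · m with k = 2 and m = 5 · 17 = 85 (a product of primes ≡ 1 (mod 4)); a representation of m scales to one of n via (k·x)² + (k·y)² = k²(x² + y²). Each prime p ≡ 1 (mod 4) is itself a sum of two squares; find a² by testing p − a² for a perfect square:
  5: 5 − 1² = 4 = 2² ⇒ 5 = 1² + 2².
  17: 17 − 1² = 16 = 4² ⇒ 17 = 1² + 4².
  Combine using the Brahmagupta–Fibonacci identity (a² + b²)(c² + d²) = (ac − bd)² + (ad + bc)² = (ac + bd)² + (ad − bc)²:
  5 · 17 = 85: from (1² + 2²)(1² + 4²), take (1·1 − 2·4, 1·4 + 2·1) = (1 − 8, 4 + 2) = (-7, 6); dropping signs (only squares matter) gives (7, 6); check 7² + 6² = 49 + 36 = 85 ✓.
  Scale by k = 2: (2·7, 2·6) = (14, 12).
Step 4: Order so x ≤ y and verify: 12² + 14² = 144 + 196 = 340 = n. ✓

n = 340 = 12² + 14² (one valid representation with x ≤ y).


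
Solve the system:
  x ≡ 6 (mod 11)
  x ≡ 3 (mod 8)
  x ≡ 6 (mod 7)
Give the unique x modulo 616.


Moduli 11, 8, 7 are pairwise coprime; by CRT there is a unique solution modulo M = 11 · 8 · 7 = 616.
Solve pairwise, accumulating the modulus:
  Start with x ≡ 6 (mod 11).
  Combine with x ≡ 3 (mod 8): since gcd(11, 8) = 1, we get a unique residue mod 88.
    Write x = 6 + 11·t and substitute into x ≡ 3 (mod 8): 11·t ≡ 3 − 6 = -3 (mod 8).
    Reduce coefficients mod 8: 3·t ≡ 5 (mod 8).
    The inverse of 3 mod 8 is 3 (since 3·3 = 9 = 1·8 + 1), so t ≡ 3·5 = 15 ≡ 7 (mod 8).
    Then x = 6 + 11·7 = 83, valid modulo lcm(11, 8) = 88: x ≡ 83 (mod 88).
  Combine with x ≡ 6 (mod 7): since gcd(88, 7) = 1, we get a unique residue mod 616.
    Write x = 83 + 88·t and substitute into x ≡ 6 (mod 7): 88·t ≡ 6 − 83 = -77 (mod 7).
    Reduce coefficients mod 7: 4·t ≡ 0 (mod 7).
    The inverse of 4 mod 7 is 2 (since 4·2 = 8 = 1·7 + 1), so t ≡ 2·0 = 0 ≡ 0 (mod 7).
    Then x = 83 + 88·0 = 83, valid modulo lcm(88, 7) = 616: x ≡ 83 (mod 616).
Verify: 83 mod 11 = 6 ✓, 83 mod 8 = 3 ✓, 83 mod 7 = 6 ✓.

x ≡ 83 (mod 616).


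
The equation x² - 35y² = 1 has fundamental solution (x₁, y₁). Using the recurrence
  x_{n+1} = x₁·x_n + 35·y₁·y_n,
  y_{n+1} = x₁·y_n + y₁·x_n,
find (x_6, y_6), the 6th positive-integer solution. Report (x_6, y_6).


Step 1: Find the fundamental solution (x₁, y₁) of x² - 35y² = 1.
  Expand √35 as a continued fraction. a₀ = ⌊√35⌋ = 5; iterate m_{k+1} = d_k·a_k − m_k, d_{k+1} = (35 − m_{k+1}²)/d_k, a_{k+1} = ⌊(a₀ + m_{k+1})/d_{k+1}⌋ (starting m₀ = 0, d₀ = 1), with convergents p_k = a_k·p_{k-1} + p_{k-2}, q_k = a_k·q_{k-1} + q_{k-2} (p₋₁ = 1, q₋₁ = 0):
  k = 0: a₀ = 5; p₀/q₀ = 5/1; p₀² − 35·q₀² = 25 − 35 = -10.
  k = 1: m = 5, d = 10, a = ⌊(5 + 5)/10⌋ = 1; p/q = (1·5 + 1)/(1·1 + 0) = 6/1; p² − 35·q² = 36 − 35 = 1.
  The first convergent with p² − 35·q² = 1 gives the fundamental solution (x₁, y₁) = (6, 1).
Step 2: Apply the recurrence (x_{n+1}, y_{n+1}) = (x₁x_n + 35y₁y_n, x₁y_n + y₁x_n) repeatedly.
  From (x_1, y_1) = (6, 1): x_2 = 6·6 + 35·1·1 = 71; y_2 = 6·1 + 1·6 = 12.
  From (x_2, y_2) = (71, 12): x_3 = 6·71 + 35·1·12 = 846; y_3 = 6·12 + 1·71 = 143.
  From (x_3, y_3) = (846, 143): x_4 = 6·846 + 35·1·143 = 10081; y_4 = 6·143 + 1·846 = 1704.
  From (x_4, y_4) = (10081, 1704): x_5 = 6·10081 + 35·1·1704 = 120126; y_5 = 6·1704 + 1·10081 = 20305.
  From (x_5, y_5) = (120126, 20305): x_6 = 6·120126 + 35·1·20305 = 1431431; y_6 = 6·20305 + 1·120126 = 241956.
Step 3: Verify x_6² - 35·y_6² = 2048994707761 - 2048994707760 = 1 (should be 1). ✓

(x_1, y_1) = (6, 1); (x_6, y_6) = (1431431, 241956).


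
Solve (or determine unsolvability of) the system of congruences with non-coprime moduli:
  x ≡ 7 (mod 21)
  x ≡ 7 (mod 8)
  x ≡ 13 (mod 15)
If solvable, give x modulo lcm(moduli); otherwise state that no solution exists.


Moduli 21, 8, 15 are not pairwise coprime, so CRT works modulo lcm(m_i) when all pairwise compatibility conditions hold.
Pairwise compatibility: gcd(m_i, m_j) must divide a_i - a_j for every pair.
Merge one congruence at a time:
  Start: x ≡ 7 (mod 21).
  Combine with x ≡ 7 (mod 8): gcd(21, 8) = 1; 7 - 7 = 0, which IS divisible by 1, so compatible.
    Write x = 7 + 21·t and substitute into x ≡ 7 (mod 8): 21·t ≡ 7 − 7 = 0 (mod 8).
    Reduce coefficients mod 8: 5·t ≡ 0 (mod 8).
    The inverse of 5 mod 8 is 5 (since 5·5 = 25 = 3·8 + 1), so t ≡ 5·0 = 0 ≡ 0 (mod 8).
    Then x = 7 + 21·0 = 7, valid modulo lcm(21, 8) = 168: x ≡ 7 (mod 168).
  Combine with x ≡ 13 (mod 15): gcd(168, 15) = 3; 13 - 7 = 6, which IS divisible by 3, so compatible.
    Write x = 7 + 168·t and substitute into x ≡ 13 (mod 15): 168·t ≡ 13 − 7 = 6 (mod 15).
    Divide the congruence (and modulus) by g = 3: 56·t ≡ 2 (mod 5).
    Reduce coefficients mod 5: 1·t ≡ 2 (mod 5).
    So t ≡ 2 (mod 5).
    Then x = 7 + 168·2 = 343, valid modulo lcm(168, 15) = 840: x ≡ 343 (mod 840).
Verify: 343 mod 21 = 7, 343 mod 8 = 7, 343 mod 15 = 13.

x ≡ 343 (mod 840).


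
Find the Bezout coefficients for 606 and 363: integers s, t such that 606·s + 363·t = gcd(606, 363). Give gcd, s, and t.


Euclidean algorithm on (606, 363) — divide until remainder is 0:
  606 = 1 · 363 + 243
  363 = 1 · 243 + 120
  243 = 2 · 120 + 3
  120 = 40 · 3 + 0
gcd(606, 363) = 3.
Track Bezout coefficients alongside the remainders: start with r₀ = 606 = a·1 + b·0 (s = 1, t = 0) and r₁ = 363 = a·0 + b·1 (s = 0, t = 1); each new remainder r_{k+1} = r_{k-1} − q_k·r_k inherits s_{k+1} = s_{k-1} − q_k·s_k, t_{k+1} = t_{k-1} − q_k·t_k, so r_k = a·s_k + b·t_k at every step:
  q = 1: r = 243, s = 1 − 1·0 = 1, t = 0 − 1·1 = -1  (check: 606·1 + 363·(-1) = 243)
  q = 1: r = 120, s = 0 − 1·1 = -1, t = 1 − 1·(-1) = 2  (check: 606·(-1) + 363·2 = 120)
  q = 2: r = 3, s = 1 − 2·(-1) = 3, t = -1 − 2·2 = -5  (check: 606·3 + 363·(-5) = 3)
The row with r = 3 (the gcd) gives the Bezout coefficients s = 3, t = -5.
Result: 606 · (3) + 363 · (-5) = 3.

gcd(606, 363) = 3; s = 3, t = -5 (check: 606·3 + 363·(-5) = 3).


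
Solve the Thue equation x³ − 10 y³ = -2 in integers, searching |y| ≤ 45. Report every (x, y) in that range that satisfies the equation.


The equation is x³ - 10y³ = -2. For fixed y, x³ = 10·y³ − 2, so a solution requires the RHS to be a perfect cube.
Strategy: iterate y from -45 to 45, compute RHS = 10·y³ − 2, and check whether it is a (positive or negative) perfect cube.
Check small values of y:
  y = 0: RHS = -2 is not a perfect cube.
  y = 1: RHS = 8 = (2)³ ⇒ x = 2 works.
  y = -1: RHS = -12 is not a perfect cube.
  y = 2: RHS = 78 is not a perfect cube.
  y = -2: RHS = -82 is not a perfect cube.
  y = 3: RHS = 268 is not a perfect cube.
  y = -3: RHS = -272 is not a perfect cube.
Continuing the search up to |y| = 45 finds no further solutions beyond those listed.
Collected solutions: (2, 1).

Solutions (with |y| ≤ 45): (2, 1).


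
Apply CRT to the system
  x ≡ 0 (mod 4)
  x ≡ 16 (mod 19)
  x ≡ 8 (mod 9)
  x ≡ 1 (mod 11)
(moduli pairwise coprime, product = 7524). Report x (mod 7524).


Product of moduli M = 4 · 19 · 9 · 11 = 7524.
Merge one congruence at a time:
  Start: x ≡ 0 (mod 4).
  Combine with x ≡ 16 (mod 19); new modulus lcm = 76.
    Write x = 0 + 4·t and substitute into x ≡ 16 (mod 19): 4·t ≡ 16 − 0 = 16 (mod 19).
    The inverse of 4 mod 19 is 5 (since 4·5 = 20 = 1·19 + 1), so t ≡ 5·16 = 80 ≡ 4 (mod 19).
    Then x = 0 + 4·4 = 16, valid modulo lcm(4, 19) = 76: x ≡ 16 (mod 76).
  Combine with x ≡ 8 (mod 9); new modulus lcm = 684.
    Write x = 16 + 76·t and substitute into x ≡ 8 (mod 9): 76·t ≡ 8 − 16 = -8 (mod 9).
    Reduce coefficients mod 9: 4·t ≡ 1 (mod 9).
    The inverse of 4 mod 9 is 7 (since 4·7 = 28 = 3·9 + 1), so t ≡ 7·1 = 7 ≡ 7 (mod 9).
    Then x = 16 + 76·7 = 548, valid modulo lcm(76, 9) = 684: x ≡ 548 (mod 684).
  Combine with x ≡ 1 (mod 11); new modulus lcm = 7524.
    Write x = 548 + 684·t and substitute into x ≡ 1 (mod 11): 684·t ≡ 1 − 548 = -547 (mod 11).
    Reduce coefficients mod 11: 2·t ≡ 3 (mod 11).
    The inverse of 2 mod 11 is 6 (since 2·6 = 12 = 1·11 + 1), so t ≡ 6·3 = 18 ≡ 7 (mod 11).
    Then x = 548 + 684·7 = 5336, valid modulo lcm(684, 11) = 7524: x ≡ 5336 (mod 7524).
Verify against each original: 5336 mod 4 = 0, 5336 mod 19 = 16, 5336 mod 9 = 8, 5336 mod 11 = 1.

x ≡ 5336 (mod 7524).


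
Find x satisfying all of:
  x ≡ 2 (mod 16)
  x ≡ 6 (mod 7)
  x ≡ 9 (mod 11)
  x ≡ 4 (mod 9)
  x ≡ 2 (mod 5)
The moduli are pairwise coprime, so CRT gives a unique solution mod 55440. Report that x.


Product of moduli M = 16 · 7 · 11 · 9 · 5 = 55440.
Merge one congruence at a time:
  Start: x ≡ 2 (mod 16).
  Combine with x ≡ 6 (mod 7); new modulus lcm = 112.
    Write x = 2 + 16·t and substitute into x ≡ 6 (mod 7): 16·t ≡ 6 − 2 = 4 (mod 7).
    Reduce coefficients mod 7: 2·t ≡ 4 (mod 7).
    The inverse of 2 mod 7 is 4 (since 2·4 = 8 = 1·7 + 1), so t ≡ 4·4 = 16 ≡ 2 (mod 7).
    Then x = 2 + 16·2 = 34, valid modulo lcm(16, 7) = 112: x ≡ 34 (mod 112).
  Combine with x ≡ 9 (mod 11); new modulus lcm = 1232.
    Write x = 34 + 112·t and substitute into x ≡ 9 (mod 11): 112·t ≡ 9 − 34 = -25 (mod 11).
    Reduce coefficients mod 11: 2·t ≡ 8 (mod 11).
    The inverse of 2 mod 11 is 6 (since 2·6 = 12 = 1·11 + 1), so t ≡ 6·8 = 48 ≡ 4 (mod 11).
    Then x = 34 + 112·4 = 482, valid modulo lcm(112, 11) = 1232: x ≡ 482 (mod 1232).
  Combine with x ≡ 4 (mod 9); new modulus lcm = 11088.
    Write x = 482 + 1232·t and substitute into x ≡ 4 (mod 9): 1232·t ≡ 4 − 482 = -478 (mod 9).
    Reduce coefficients mod 9: 8·t ≡ 8 (mod 9).
    The inverse of 8 mod 9 is 8 (since 8·8 = 64 = 7·9 + 1), so t ≡ 8·8 = 64 ≡ 1 (mod 9).
    Then x = 482 + 1232·1 = 1714, valid modulo lcm(1232, 9) = 11088: x ≡ 1714 (mod 11088).
  Combine with x ≡ 2 (mod 5); new modulus lcm = 55440.
    Write x = 1714 + 11088·t and substitute into x ≡ 2 (mod 5): 11088·t ≡ 2 − 1714 = -1712 (mod 5).
    Reduce coefficients mod 5: 3·t ≡ 3 (mod 5).
    The inverse of 3 mod 5 is 2 (since 3·2 = 6 = 1·5 + 1), so t ≡ 2·3 = 6 ≡ 1 (mod 5).
    Then x = 1714 + 11088·1 = 12802, valid modulo lcm(11088, 5) = 55440: x ≡ 12802 (mod 55440).
Verify against each original: 12802 mod 16 = 2, 12802 mod 7 = 6, 12802 mod 11 = 9, 12802 mod 9 = 4, 12802 mod 5 = 2.

x ≡ 12802 (mod 55440).


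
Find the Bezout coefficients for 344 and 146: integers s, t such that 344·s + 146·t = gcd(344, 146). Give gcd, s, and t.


Euclidean algorithm on (344, 146) — divide until remainder is 0:
  344 = 2 · 146 + 52
  146 = 2 · 52 + 42
  52 = 1 · 42 + 10
  42 = 4 · 10 + 2
  10 = 5 · 2 + 0
gcd(344, 146) = 2.
Track Bezout coefficients alongside the remainders: start with r₀ = 344 = a·1 + b·0 (s = 1, t = 0) and r₁ = 146 = a·0 + b·1 (s = 0, t = 1); each new remainder r_{k+1} = r_{k-1} − q_k·r_k inherits s_{k+1} = s_{k-1} − q_k·s_k, t_{k+1} = t_{k-1} − q_k·t_k, so r_k = a·s_k + b·t_k at every step:
  q = 2: r = 52, s = 1 − 2·0 = 1, t = 0 − 2·1 = -2  (check: 344·1 + 146·(-2) = 52)
  q = 2: r = 42, s = 0 − 2·1 = -2, t = 1 − 2·(-2) = 5  (check: 344·(-2) + 146·5 = 42)
  q = 1: r = 10, s = 1 − 1·(-2) = 3, t = -2 − 1·5 = -7  (check: 344·3 + 146·(-7) = 10)
  q = 4: r = 2, s = -2 − 4·3 = -14, t = 5 − 4·(-7) = 33  (check: 344·(-14) + 146·33 = 2)
The row with r = 2 (the gcd) gives the Bezout coefficients s = -14, t = 33.
Result: 344 · (-14) + 146 · (33) = 2.

gcd(344, 146) = 2; s = -14, t = 33 (check: 344·(-14) + 146·33 = 2).


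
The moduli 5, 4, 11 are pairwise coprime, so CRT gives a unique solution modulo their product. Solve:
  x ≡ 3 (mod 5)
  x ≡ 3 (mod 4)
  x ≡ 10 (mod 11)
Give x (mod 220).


Moduli 5, 4, 11 are pairwise coprime; by CRT there is a unique solution modulo M = 5 · 4 · 11 = 220.
Solve pairwise, accumulating the modulus:
  Start with x ≡ 3 (mod 5).
  Combine with x ≡ 3 (mod 4): since gcd(5, 4) = 1, we get a unique residue mod 20.
    Write x = 3 + 5·t and substitute into x ≡ 3 (mod 4): 5·t ≡ 3 − 3 = 0 (mod 4).
    Reduce coefficients mod 4: 1·t ≡ 0 (mod 4).
    So t ≡ 0 (mod 4).
    Then x = 3 + 5·0 = 3, valid modulo lcm(5, 4) = 20: x ≡ 3 (mod 20).
  Combine with x ≡ 10 (mod 11): since gcd(20, 11) = 1, we get a unique residue mod 220.
    Write x = 3 + 20·t and substitute into x ≡ 10 (mod 11): 20·t ≡ 10 − 3 = 7 (mod 11).
    Reduce coefficients mod 11: 9·t ≡ 7 (mod 11).
    The inverse of 9 mod 11 is 5 (since 9·5 = 45 = 4·11 + 1), so t ≡ 5·7 = 35 ≡ 2 (mod 11).
    Then x = 3 + 20·2 = 43, valid modulo lcm(20, 11) = 220: x ≡ 43 (mod 220).
Verify: 43 mod 5 = 3 ✓, 43 mod 4 = 3 ✓, 43 mod 11 = 10 ✓.

x ≡ 43 (mod 220).


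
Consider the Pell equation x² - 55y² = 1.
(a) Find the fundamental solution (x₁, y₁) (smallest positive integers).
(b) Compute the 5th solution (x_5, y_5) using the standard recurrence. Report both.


Step 1: Find the fundamental solution (x₁, y₁) of x² - 55y² = 1.
  Expand √55 as a continued fraction. a₀ = ⌊√55⌋ = 7; iterate m_{k+1} = d_k·a_k − m_k, d_{k+1} = (55 − m_{k+1}²)/d_k, a_{k+1} = ⌊(a₀ + m_{k+1})/d_{k+1}⌋ (starting m₀ = 0, d₀ = 1), with convergents p_k = a_k·p_{k-1} + p_{k-2}, q_k = a_k·q_{k-1} + q_{k-2} (p₋₁ = 1, q₋₁ = 0):
  k = 0: a₀ = 7; p₀/q₀ = 7/1; p₀² − 55·q₀² = 49 − 55 = -6.
  k = 1: m = 7, d = 6, a = ⌊(7 + 7)/6⌋ = 2; p/q = (2·7 + 1)/(2·1 + 0) = 15/2; p² − 55·q² = 225 − 220 = 5.
  k = 2: m = 5, d = 5, a = ⌊(7 + 5)/5⌋ = 2; p/q = (2·15 + 7)/(2·2 + 1) = 37/5; p² − 55·q² = 1369 − 1375 = -6.
  k = 3: m = 5, d = 6, a = ⌊(7 + 5)/6⌋ = 2; p/q = (2·37 + 15)/(2·5 + 2) = 89/12; p² − 55·q² = 7921 − 7920 = 1.
  The first convergent with p² − 55·q² = 1 gives the fundamental solution (x₁, y₁) = (89, 12).
Step 2: Apply the recurrence (x_{n+1}, y_{n+1}) = (x₁x_n + 55y₁y_n, x₁y_n + y₁x_n) repeatedly.
  From (x_1, y_1) = (89, 12): x_2 = 89·89 + 55·12·12 = 15841; y_2 = 89·12 + 12·89 = 2136.
  From (x_2, y_2) = (15841, 2136): x_3 = 89·15841 + 55·12·2136 = 2819609; y_3 = 89·2136 + 12·15841 = 380196.
  From (x_3, y_3) = (2819609, 380196): x_4 = 89·2819609 + 55·12·380196 = 501874561; y_4 = 89·380196 + 12·2819609 = 67672752.
  From (x_4, y_4) = (501874561, 67672752): x_5 = 89·501874561 + 55·12·67672752 = 89330852249; y_5 = 89·67672752 + 12·501874561 = 12045369660.
Step 3: Verify x_5² - 55·y_5² = 7980001163532668358001 - 7980001163532668358000 = 1 (should be 1). ✓

(x_1, y_1) = (89, 12); (x_5, y_5) = (89330852249, 12045369660).


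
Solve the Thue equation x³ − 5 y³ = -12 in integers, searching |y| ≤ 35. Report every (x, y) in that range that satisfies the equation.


The equation is x³ - 5y³ = -12. For fixed y, x³ = 5·y³ − 12, so a solution requires the RHS to be a perfect cube.
Strategy: iterate y from -35 to 35, compute RHS = 5·y³ − 12, and check whether it is a (positive or negative) perfect cube.
Check small values of y:
  y = 0: RHS = -12 is not a perfect cube.
  y = 1: RHS = -7 is not a perfect cube.
  y = -1: RHS = -17 is not a perfect cube.
  y = 2: RHS = 28 is not a perfect cube.
  y = -2: RHS = -52 is not a perfect cube.
  y = 3: RHS = 123 is not a perfect cube.
  y = -3: RHS = -147 is not a perfect cube.
Continuing the search up to |y| = 35 finds no solutions either.
No (x, y) in the scanned range satisfies the equation.

No integer solutions with |y| ≤ 35.


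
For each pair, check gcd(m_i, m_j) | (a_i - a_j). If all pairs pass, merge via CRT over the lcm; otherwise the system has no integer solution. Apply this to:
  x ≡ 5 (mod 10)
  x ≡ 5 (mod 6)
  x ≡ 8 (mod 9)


Moduli 10, 6, 9 are not pairwise coprime, so CRT works modulo lcm(m_i) when all pairwise compatibility conditions hold.
Pairwise compatibility: gcd(m_i, m_j) must divide a_i - a_j for every pair.
Merge one congruence at a time:
  Start: x ≡ 5 (mod 10).
  Combine with x ≡ 5 (mod 6): gcd(10, 6) = 2; 5 - 5 = 0, which IS divisible by 2, so compatible.
    Write x = 5 + 10·t and substitute into x ≡ 5 (mod 6): 10·t ≡ 5 − 5 = 0 (mod 6).
    Divide the congruence (and modulus) by g = 2: 5·t ≡ 0 (mod 3).
    Reduce coefficients mod 3: 2·t ≡ 0 (mod 3).
    The inverse of 2 mod 3 is 2 (since 2·2 = 4 = 1·3 + 1), so t ≡ 2·0 = 0 ≡ 0 (mod 3).
    Then x = 5 + 10·0 = 5, valid modulo lcm(10, 6) = 30: x ≡ 5 (mod 30).
  Combine with x ≡ 8 (mod 9): gcd(30, 9) = 3; 8 - 5 = 3, which IS divisible by 3, so compatible.
    Write x = 5 + 30·t and substitute into x ≡ 8 (mod 9): 30·t ≡ 8 − 5 = 3 (mod 9).
    Divide the congruence (and modulus) by g = 3: 10·t ≡ 1 (mod 3).
    Reduce coefficients mod 3: 1·t ≡ 1 (mod 3).
    So t ≡ 1 (mod 3).
    Then x = 5 + 30·1 = 35, valid modulo lcm(30, 9) = 90: x ≡ 35 (mod 90).
Verify: 35 mod 10 = 5, 35 mod 6 = 5, 35 mod 9 = 8.

x ≡ 35 (mod 90).


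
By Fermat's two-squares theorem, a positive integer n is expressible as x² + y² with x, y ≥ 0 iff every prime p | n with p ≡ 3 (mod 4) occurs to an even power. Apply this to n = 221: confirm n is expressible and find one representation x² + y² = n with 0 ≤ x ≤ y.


Step 1: Factor n = 221 = 13 · 17.
Step 2: Check the mod-4 condition on each prime factor: 13 ≡ 1 (mod 4), exponent 1; 17 ≡ 1 (mod 4), exponent 1.
All primes ≡ 3 (mod 4) appear to even exponent (or don't appear), so by the two-squares theorem n IS expressible as a sum of two squares.
Step 3: Build a representation. Here n = 13 · 17 is a product of primes ≡ 1 (mod 4). Each prime p ≡ 1 (mod 4) is itself a sum of two squares; find a² by testing p − a² for a perfect square:
  13: 13 − 1² = 12, 13 − 2² = 9 = 3² ⇒ 13 = 2² + 3².
  17: 17 − 1² = 16 = 4² ⇒ 17 = 1² + 4².
  Combine using the Brahmagupta–Fibonacci identity (a² + b²)(c² + d²) = (ac − bd)² + (ad + bc)² = (ac + bd)² + (ad − bc)²:
  13 · 17 = 221: from (2² + 3²)(1² + 4²), take (2·1 − 3·4, 2·4 + 3·1) = (2 − 12, 8 + 3) = (-10, 11); dropping signs (only squares matter) gives (10, 11); check 10² + 11² = 100 + 121 = 221 ✓.
Step 4: Order so x ≤ y and verify: 10² + 11² = 100 + 121 = 221 = n. ✓

n = 221 = 10² + 11² (one valid representation with x ≤ y).


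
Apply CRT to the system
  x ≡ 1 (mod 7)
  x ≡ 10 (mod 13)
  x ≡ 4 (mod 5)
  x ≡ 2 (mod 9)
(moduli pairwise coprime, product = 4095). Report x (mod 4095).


Product of moduli M = 7 · 13 · 5 · 9 = 4095.
Merge one congruence at a time:
  Start: x ≡ 1 (mod 7).
  Combine with x ≡ 10 (mod 13); new modulus lcm = 91.
    Write x = 1 + 7·t and substitute into x ≡ 10 (mod 13): 7·t ≡ 10 − 1 = 9 (mod 13).
    The inverse of 7 mod 13 is 2 (since 7·2 = 14 = 1·13 + 1), so t ≡ 2·9 = 18 ≡ 5 (mod 13).
    Then x = 1 + 7·5 = 36, valid modulo lcm(7, 13) = 91: x ≡ 36 (mod 91).
  Combine with x ≡ 4 (mod 5); new modulus lcm = 455.
    Write x = 36 + 91·t and substitute into x ≡ 4 (mod 5): 91·t ≡ 4 − 36 = -32 (mod 5).
    Reduce coefficients mod 5: 1·t ≡ 3 (mod 5).
    So t ≡ 3 (mod 5).
    Then x = 36 + 91·3 = 309, valid modulo lcm(91, 5) = 455: x ≡ 309 (mod 455).
  Combine with x ≡ 2 (mod 9); new modulus lcm = 4095.
    Write x = 309 + 455·t and substitute into x ≡ 2 (mod 9): 455·t ≡ 2 − 309 = -307 (mod 9).
    Reduce coefficients mod 9: 5·t ≡ 8 (mod 9).
    The inverse of 5 mod 9 is 2 (since 5·2 = 10 = 1·9 + 1), so t ≡ 2·8 = 16 ≡ 7 (mod 9).
    Then x = 309 + 455·7 = 3494, valid modulo lcm(455, 9) = 4095: x ≡ 3494 (mod 4095).
Verify against each original: 3494 mod 7 = 1, 3494 mod 13 = 10, 3494 mod 5 = 4, 3494 mod 9 = 2.

x ≡ 3494 (mod 4095).


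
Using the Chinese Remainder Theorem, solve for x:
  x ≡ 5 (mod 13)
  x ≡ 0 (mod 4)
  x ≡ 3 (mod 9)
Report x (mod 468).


Moduli 13, 4, 9 are pairwise coprime; by CRT there is a unique solution modulo M = 13 · 4 · 9 = 468.
Solve pairwise, accumulating the modulus:
  Start with x ≡ 5 (mod 13).
  Combine with x ≡ 0 (mod 4): since gcd(13, 4) = 1, we get a unique residue mod 52.
    Write x = 5 + 13·t and substitute into x ≡ 0 (mod 4): 13·t ≡ 0 − 5 = -5 (mod 4).
    Reduce coefficients mod 4: 1·t ≡ 3 (mod 4).
    So t ≡ 3 (mod 4).
    Then x = 5 + 13·3 = 44, valid modulo lcm(13, 4) = 52: x ≡ 44 (mod 52).
  Combine with x ≡ 3 (mod 9): since gcd(52, 9) = 1, we get a unique residue mod 468.
    Write x = 44 + 52·t and substitute into x ≡ 3 (mod 9): 52·t ≡ 3 − 44 = -41 (mod 9).
    Reduce coefficients mod 9: 7·t ≡ 4 (mod 9).
    The inverse of 7 mod 9 is 4 (since 7·4 = 28 = 3·9 + 1), so t ≡ 4·4 = 16 ≡ 7 (mod 9).
    Then x = 44 + 52·7 = 408, valid modulo lcm(52, 9) = 468: x ≡ 408 (mod 468).
Verify: 408 mod 13 = 5 ✓, 408 mod 4 = 0 ✓, 408 mod 9 = 3 ✓.

x ≡ 408 (mod 468).


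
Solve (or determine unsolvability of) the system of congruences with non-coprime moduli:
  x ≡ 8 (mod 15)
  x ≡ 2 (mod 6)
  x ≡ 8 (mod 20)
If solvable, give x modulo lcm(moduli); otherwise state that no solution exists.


Moduli 15, 6, 20 are not pairwise coprime, so CRT works modulo lcm(m_i) when all pairwise compatibility conditions hold.
Pairwise compatibility: gcd(m_i, m_j) must divide a_i - a_j for every pair.
Merge one congruence at a time:
  Start: x ≡ 8 (mod 15).
  Combine with x ≡ 2 (mod 6): gcd(15, 6) = 3; 2 - 8 = -6, which IS divisible by 3, so compatible.
    Write x = 8 + 15·t and substitute into x ≡ 2 (mod 6): 15·t ≡ 2 − 8 = -6 (mod 6).
    Divide the congruence (and modulus) by g = 3: 5·t ≡ -2 (mod 2).
    Reduce coefficients mod 2: 1·t ≡ 0 (mod 2).
    So t ≡ 0 (mod 2).
    Then x = 8 + 15·0 = 8, valid modulo lcm(15, 6) = 30: x ≡ 8 (mod 30).
  Combine with x ≡ 8 (mod 20): gcd(30, 20) = 10; 8 - 8 = 0, which IS divisible by 10, so compatible.
    Write x = 8 + 30·t and substitute into x ≡ 8 (mod 20): 30·t ≡ 8 − 8 = 0 (mod 20).
    Divide the congruence (and modulus) by g = 10: 3·t ≡ 0 (mod 2).
    Reduce coefficients mod 2: 1·t ≡ 0 (mod 2).
    So t ≡ 0 (mod 2).
    Then x = 8 + 30·0 = 8, valid modulo lcm(30, 20) = 60: x ≡ 8 (mod 60).
Verify: 8 mod 15 = 8, 8 mod 6 = 2, 8 mod 20 = 8.

x ≡ 8 (mod 60).


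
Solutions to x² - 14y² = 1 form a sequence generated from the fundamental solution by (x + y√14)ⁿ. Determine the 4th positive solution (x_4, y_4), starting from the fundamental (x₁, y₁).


Step 1: Find the fundamental solution (x₁, y₁) of x² - 14y² = 1.
  Expand √14 as a continued fraction. a₀ = ⌊√14⌋ = 3; iterate m_{k+1} = d_k·a_k − m_k, d_{k+1} = (14 − m_{k+1}²)/d_k, a_{k+1} = ⌊(a₀ + m_{k+1})/d_{k+1}⌋ (starting m₀ = 0, d₀ = 1), with convergents p_k = a_k·p_{k-1} + p_{k-2}, q_k = a_k·q_{k-1} + q_{k-2} (p₋₁ = 1, q₋₁ = 0):
  k = 0: a₀ = 3; p₀/q₀ = 3/1; p₀² − 14·q₀² = 9 − 14 = -5.
  k = 1: m = 3, d = 5, a = ⌊(3 + 3)/5⌋ = 1; p/q = (1·3 + 1)/(1·1 + 0) = 4/1; p² − 14·q² = 16 − 14 = 2.
  k = 2: m = 2, d = 2, a = ⌊(3 + 2)/2⌋ = 2; p/q = (2·4 + 3)/(2·1 + 1) = 11/3; p² − 14·q² = 121 − 126 = -5.
  k = 3: m = 2, d = 5, a = ⌊(3 + 2)/5⌋ = 1; p/q = (1·11 + 4)/(1·3 + 1) = 15/4; p² − 14·q² = 225 − 224 = 1.
  The first convergent with p² − 14·q² = 1 gives the fundamental solution (x₁, y₁) = (15, 4).
Step 2: Apply the recurrence (x_{n+1}, y_{n+1}) = (x₁x_n + 14y₁y_n, x₁y_n + y₁x_n) repeatedly.
  From (x_1, y_1) = (15, 4): x_2 = 15·15 + 14·4·4 = 449; y_2 = 15·4 + 4·15 = 120.
  From (x_2, y_2) = (449, 120): x_3 = 15·449 + 14·4·120 = 13455; y_3 = 15·120 + 4·449 = 3596.
  From (x_3, y_3) = (13455, 3596): x_4 = 15·13455 + 14·4·3596 = 403201; y_4 = 15·3596 + 4·13455 = 107760.
Step 3: Verify x_4² - 14·y_4² = 162571046401 - 162571046400 = 1 (should be 1). ✓

(x_1, y_1) = (15, 4); (x_4, y_4) = (403201, 107760).
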